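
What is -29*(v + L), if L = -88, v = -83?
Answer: 4959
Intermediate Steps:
-29*(v + L) = -29*(-83 - 88) = -29*(-171) = 4959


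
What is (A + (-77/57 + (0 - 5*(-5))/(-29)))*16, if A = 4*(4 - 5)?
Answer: -164320/1653 ≈ -99.407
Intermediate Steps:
A = -4 (A = 4*(-1) = -4)
(A + (-77/57 + (0 - 5*(-5))/(-29)))*16 = (-4 + (-77/57 + (0 - 5*(-5))/(-29)))*16 = (-4 + (-77*1/57 + (0 + 25)*(-1/29)))*16 = (-4 + (-77/57 + 25*(-1/29)))*16 = (-4 + (-77/57 - 25/29))*16 = (-4 - 3658/1653)*16 = -10270/1653*16 = -164320/1653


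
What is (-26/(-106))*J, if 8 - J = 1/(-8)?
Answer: 845/424 ≈ 1.9929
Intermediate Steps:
J = 65/8 (J = 8 - 1/(-8) = 8 - 1*(-⅛) = 8 + ⅛ = 65/8 ≈ 8.1250)
(-26/(-106))*J = -26/(-106)*(65/8) = -26*(-1/106)*(65/8) = (13/53)*(65/8) = 845/424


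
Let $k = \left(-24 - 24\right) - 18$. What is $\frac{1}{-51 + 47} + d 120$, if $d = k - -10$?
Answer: $- \frac{26881}{4} \approx -6720.3$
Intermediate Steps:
$k = -66$ ($k = -48 - 18 = -66$)
$d = -56$ ($d = -66 - -10 = -66 + 10 = -56$)
$\frac{1}{-51 + 47} + d 120 = \frac{1}{-51 + 47} - 6720 = \frac{1}{-4} - 6720 = - \frac{1}{4} - 6720 = - \frac{26881}{4}$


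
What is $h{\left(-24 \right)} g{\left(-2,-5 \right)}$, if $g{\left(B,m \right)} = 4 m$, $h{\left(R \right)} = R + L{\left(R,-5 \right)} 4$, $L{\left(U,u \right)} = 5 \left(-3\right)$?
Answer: $1680$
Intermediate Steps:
$L{\left(U,u \right)} = -15$
$h{\left(R \right)} = -60 + R$ ($h{\left(R \right)} = R - 60 = -60 + R$)
$h{\left(-24 \right)} g{\left(-2,-5 \right)} = \left(-60 - 24\right) 4 \left(-5\right) = \left(-84\right) \left(-20\right) = 1680$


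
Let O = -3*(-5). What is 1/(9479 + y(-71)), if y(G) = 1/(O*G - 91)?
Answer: 1156/10957723 ≈ 0.00010550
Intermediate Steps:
O = 15
y(G) = 1/(-91 + 15*G) (y(G) = 1/(15*G - 91) = 1/(-91 + 15*G))
1/(9479 + y(-71)) = 1/(9479 + 1/(-91 + 15*(-71))) = 1/(9479 + 1/(-91 - 1065)) = 1/(9479 + 1/(-1156)) = 1/(9479 - 1/1156) = 1/(10957723/1156) = 1156/10957723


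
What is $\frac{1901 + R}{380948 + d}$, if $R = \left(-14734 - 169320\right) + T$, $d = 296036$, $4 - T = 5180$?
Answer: $- \frac{187329}{676984} \approx -0.27671$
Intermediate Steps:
$T = -5176$ ($T = 4 - 5180 = -5176$)
$R = -189230$ ($R = \left(-14734 - 169320\right) - 5176 = -184054 - 5176 = -189230$)
$\frac{1901 + R}{380948 + d} = \frac{1901 - 189230}{380948 + 296036} = - \frac{187329}{676984}$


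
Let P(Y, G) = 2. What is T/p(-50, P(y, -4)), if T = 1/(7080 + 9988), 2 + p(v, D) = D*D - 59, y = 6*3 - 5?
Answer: -1/972876 ≈ -1.0279e-6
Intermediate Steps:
y = 13 (y = 18 - 5 = 13)
p(v, D) = -61 + D² (p(v, D) = -2 + (D*D - 59) = -2 + (D² - 59) = -2 + (-59 + D²) = -61 + D²)
T = 1/17068 ≈ 5.8589e-5
T/p(-50, P(y, -4)) = 1/(17068*(-61 + 2²)) = 1/(17068*(-61 + 4)) = (1/17068)/(-57) = (1/17068)*(-1/57) = -1/972876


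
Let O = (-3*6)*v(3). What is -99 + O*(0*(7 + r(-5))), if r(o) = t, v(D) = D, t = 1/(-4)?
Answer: -99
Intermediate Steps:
t = -¼ ≈ -0.25000
r(o) = -¼
O = -54 (O = -3*6*3 = -18*3 = -54)
-99 + O*(0*(7 + r(-5))) = -99 - 0*(7 - ¼) = -99 - 0*27/4 = -99 - 54*0 = -99 + 0 = -99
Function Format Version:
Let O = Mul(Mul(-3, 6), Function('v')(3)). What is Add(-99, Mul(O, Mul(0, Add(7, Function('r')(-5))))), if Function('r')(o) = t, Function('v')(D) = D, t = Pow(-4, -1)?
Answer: -99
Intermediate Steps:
t = Rational(-1, 4) ≈ -0.25000
Function('r')(o) = Rational(-1, 4)
O = -54 (O = Mul(Mul(-3, 6), 3) = Mul(-18, 3) = -54)
Add(-99, Mul(O, Mul(0, Add(7, Function('r')(-5))))) = Add(-99, Mul(-54, Mul(0, Add(7, Rational(-1, 4))))) = Add(-99, Mul(-54, Mul(0, Rational(27, 4)))) = Add(-99, Mul(-54, 0)) = Add(-99, 0) = -99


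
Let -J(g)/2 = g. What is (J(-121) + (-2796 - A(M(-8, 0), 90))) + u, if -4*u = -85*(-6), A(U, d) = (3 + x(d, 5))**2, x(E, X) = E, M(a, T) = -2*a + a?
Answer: -22661/2 ≈ -11331.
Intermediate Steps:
M(a, T) = -a
A(U, d) = (3 + d)**2
J(g) = -2*g
u = -255/2 (u = -(-85)*(-6)/4 = -1/4*510 = -255/2 ≈ -127.50)
(J(-121) + (-2796 - A(M(-8, 0), 90))) + u = (-2*(-121) + (-2796 - (3 + 90)**2)) - 255/2 = (242 + (-2796 - 1*93**2)) - 255/2 = (242 + (-2796 - 1*8649)) - 255/2 = (242 + (-2796 - 8649)) - 255/2 = (242 - 11445) - 255/2 = -11203 - 255/2 = -22661/2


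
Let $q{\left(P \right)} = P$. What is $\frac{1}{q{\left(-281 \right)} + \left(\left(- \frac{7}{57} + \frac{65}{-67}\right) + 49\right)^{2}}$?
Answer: $\frac{14584761}{29374946008} \approx 0.0004965$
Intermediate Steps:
$\frac{1}{q{\left(-281 \right)} + \left(\left(- \frac{7}{57} + \frac{65}{-67}\right) + 49\right)^{2}} = \frac{1}{-281 + \left(\left(- \frac{7}{57} + \frac{65}{-67}\right) + 49\right)^{2}} = \frac{1}{-281 + \left(\left(\left(-7\right) \frac{1}{57} + 65 \left(- \frac{1}{67}\right)\right) + 49\right)^{2}} = \frac{1}{-281 + \left(\left(- \frac{7}{57} - \frac{65}{67}\right) + 49\right)^{2}} = \frac{1}{-281 + \left(- \frac{4174}{3819} + 49\right)^{2}} = \frac{1}{-281 + \left(\frac{182957}{3819}\right)^{2}} = \frac{1}{-281 + \frac{33473263849}{14584761}} = \frac{1}{\frac{29374946008}{14584761}} = \frac{14584761}{29374946008}$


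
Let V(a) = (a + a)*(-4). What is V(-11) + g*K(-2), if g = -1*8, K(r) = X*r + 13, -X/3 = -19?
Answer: 896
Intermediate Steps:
X = 57 (X = -3*(-19) = 57)
K(r) = 13 + 57*r (K(r) = 57*r + 13 = 13 + 57*r)
g = -8
V(a) = -8*a (V(a) = (2*a)*(-4) = -8*a)
V(-11) + g*K(-2) = -8*(-11) - 8*(13 + 57*(-2)) = 88 - 8*(13 - 114) = 88 - 8*(-101) = 88 + 808 = 896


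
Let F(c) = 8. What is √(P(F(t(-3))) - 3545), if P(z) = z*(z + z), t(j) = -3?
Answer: I*√3417 ≈ 58.455*I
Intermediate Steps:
P(z) = 2*z² (P(z) = z*(2*z) = 2*z²)
√(P(F(t(-3))) - 3545) = √(2*8² - 3545) = √(2*64 - 3545) = √(128 - 3545) = √(-3417) = I*√3417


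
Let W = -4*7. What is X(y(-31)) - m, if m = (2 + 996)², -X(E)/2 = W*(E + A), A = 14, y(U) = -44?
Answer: -997684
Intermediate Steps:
W = -28
X(E) = 784 + 56*E (X(E) = -(-56)*(E + 14) = -(-56)*(14 + E) = -2*(-392 - 28*E) = 784 + 56*E)
m = 996004 (m = 998² = 996004)
X(y(-31)) - m = (784 + 56*(-44)) - 1*996004 = (784 - 2464) - 996004 = -1680 - 996004 = -997684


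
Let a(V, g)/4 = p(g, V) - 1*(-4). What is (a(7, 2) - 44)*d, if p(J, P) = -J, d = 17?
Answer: -612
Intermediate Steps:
a(V, g) = 16 - 4*g (a(V, g) = 4*(-g - 1*(-4)) = 4*(-g + 4) = 4*(4 - g) = 16 - 4*g)
(a(7, 2) - 44)*d = ((16 - 4*2) - 44)*17 = ((16 - 8) - 44)*17 = (8 - 44)*17 = -36*17 = -612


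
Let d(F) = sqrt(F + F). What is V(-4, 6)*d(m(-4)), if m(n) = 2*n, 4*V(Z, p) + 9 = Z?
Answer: -13*I ≈ -13.0*I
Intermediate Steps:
V(Z, p) = -9/4 + Z/4
d(F) = sqrt(2)*sqrt(F) (d(F) = sqrt(2*F) = sqrt(2)*sqrt(F))
V(-4, 6)*d(m(-4)) = (-9/4 + (1/4)*(-4))*(sqrt(2)*sqrt(2*(-4))) = (-9/4 - 1)*(sqrt(2)*sqrt(-8)) = -13*sqrt(2)*2*I*sqrt(2)/4 = -13*I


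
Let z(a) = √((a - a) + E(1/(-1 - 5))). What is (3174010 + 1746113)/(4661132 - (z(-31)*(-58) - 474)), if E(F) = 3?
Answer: 11467837448769/10865285244572 - 142683567*√3/10865285244572 ≈ 1.0554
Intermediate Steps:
z(a) = √3 (z(a) = √((a - a) + 3) = √(0 + 3) = √3)
(3174010 + 1746113)/(4661132 - (z(-31)*(-58) - 474)) = (3174010 + 1746113)/(4661132 - (√3*(-58) - 474)) = 4920123/(4661132 - (-58*√3 - 474)) = 4920123/(4661132 - (-474 - 58*√3)) = 4920123/(4661132 + (474 + 58*√3)) = 4920123/(4661606 + 58*√3)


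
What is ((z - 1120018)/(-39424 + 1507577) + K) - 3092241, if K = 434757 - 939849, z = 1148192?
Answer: -5281435207775/1468153 ≈ -3.5973e+6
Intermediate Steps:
K = -505092
((z - 1120018)/(-39424 + 1507577) + K) - 3092241 = ((1148192 - 1120018)/(-39424 + 1507577) - 505092) - 3092241 = (28174/1468153 - 505092) - 3092241 = -741552306902/1468153 - 3092241 = -5281435207775/1468153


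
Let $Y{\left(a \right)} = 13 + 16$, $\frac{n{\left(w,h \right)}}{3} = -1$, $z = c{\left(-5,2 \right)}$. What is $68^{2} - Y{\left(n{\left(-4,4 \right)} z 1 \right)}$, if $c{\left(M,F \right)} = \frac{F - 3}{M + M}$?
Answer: $4595$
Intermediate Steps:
$c{\left(M,F \right)} = \frac{-3 + F}{2 M}$
$z = \frac{1}{10}$ ($z = \frac{-3 + 2}{2 \left(-5\right)} = \frac{1}{2} \left(- \frac{1}{5}\right) \left(-1\right) = \frac{1}{10} \approx 0.1$)
$n{\left(w,h \right)} = -3$ ($n{\left(w,h \right)} = 3 \left(-1\right) = -3$)
$Y{\left(a \right)} = 29$
$68^{2} - Y{\left(n{\left(-4,4 \right)} z 1 \right)} = 68^{2} - 29 = 4624 - 29 = 4595$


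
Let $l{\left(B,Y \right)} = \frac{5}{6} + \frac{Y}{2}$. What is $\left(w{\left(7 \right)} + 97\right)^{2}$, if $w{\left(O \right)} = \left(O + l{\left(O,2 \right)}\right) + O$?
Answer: $\frac{458329}{36} \approx 12731.0$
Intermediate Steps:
$l{\left(B,Y \right)} = \frac{5}{6} + \frac{Y}{2}$ ($l{\left(B,Y \right)} = 5 \cdot \frac{1}{6} + Y \frac{1}{2} = \frac{5}{6} + \frac{Y}{2}$)
$w{\left(O \right)} = \frac{11}{6} + 2 O$ ($w{\left(O \right)} = \left(O + \left(\frac{5}{6} + \frac{1}{2} \cdot 2\right)\right) + O = \left(O + \left(\frac{5}{6} + 1\right)\right) + O = \left(O + \frac{11}{6}\right) + O = \left(\frac{11}{6} + O\right) + O = \frac{11}{6} + 2 O$)
$\left(w{\left(7 \right)} + 97\right)^{2} = \left(\left(\frac{11}{6} + 2 \cdot 7\right) + 97\right)^{2} = \left(\left(\frac{11}{6} + 14\right) + 97\right)^{2} = \left(\frac{95}{6} + 97\right)^{2} = \left(\frac{677}{6}\right)^{2} = \frac{458329}{36}$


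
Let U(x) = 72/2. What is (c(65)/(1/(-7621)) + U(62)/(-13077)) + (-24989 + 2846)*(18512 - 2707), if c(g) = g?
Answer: -509226342444/1453 ≈ -3.5047e+8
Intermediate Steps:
U(x) = 36 (U(x) = 72*(½) = 36)
(c(65)/(1/(-7621)) + U(62)/(-13077)) + (-24989 + 2846)*(18512 - 2707) = (65/(1/(-7621)) + 36/(-13077)) + (-24989 + 2846)*(18512 - 2707) = (65/(-1/7621) + 36*(-1/13077)) - 22143*15805 = (65*(-7621) - 4/1453) - 349970115 = (-495365 - 4/1453) - 349970115 = -719765349/1453 - 349970115 = -509226342444/1453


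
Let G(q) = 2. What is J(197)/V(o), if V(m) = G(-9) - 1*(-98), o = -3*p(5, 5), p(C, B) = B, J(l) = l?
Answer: 197/100 ≈ 1.9700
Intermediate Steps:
o = -15 (o = -3*5 = -15)
V(m) = 100 (V(m) = 2 - 1*(-98) = 2 + 98 = 100)
J(197)/V(o) = 197/100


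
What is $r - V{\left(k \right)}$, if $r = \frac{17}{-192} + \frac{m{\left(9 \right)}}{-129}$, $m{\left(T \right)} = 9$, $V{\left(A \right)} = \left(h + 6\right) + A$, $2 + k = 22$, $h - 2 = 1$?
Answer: $- \frac{240731}{8256} \approx -29.158$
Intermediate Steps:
$h = 3$ ($h = 2 + 1 = 3$)
$k = 20$ ($k = -2 + 22 = 20$)
$V{\left(A \right)} = 9 + A$ ($V{\left(A \right)} = \left(3 + 6\right) + A = 9 + A$)
$r = - \frac{1307}{8256}$ ($r = \frac{17}{-192} + \frac{9}{-129} = 17 \left(- \frac{1}{192}\right) + 9 \left(- \frac{1}{129}\right) = - \frac{17}{192} - \frac{3}{43} = - \frac{1307}{8256} \approx -0.15831$)
$r - V{\left(k \right)} = - \frac{1307}{8256} - \left(9 + 20\right) = - \frac{1307}{8256} - 29 = - \frac{240731}{8256}$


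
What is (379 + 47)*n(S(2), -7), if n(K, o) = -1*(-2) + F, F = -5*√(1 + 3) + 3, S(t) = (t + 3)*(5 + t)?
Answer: -2130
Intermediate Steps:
S(t) = (3 + t)*(5 + t)
F = -7 (F = -5*√4 + 3 = -5*2 + 3 = -10 + 3 = -7)
n(K, o) = -5 (n(K, o) = -1*(-2) - 7 = 2 - 7 = -5)
(379 + 47)*n(S(2), -7) = (379 + 47)*(-5) = 426*(-5) = -2130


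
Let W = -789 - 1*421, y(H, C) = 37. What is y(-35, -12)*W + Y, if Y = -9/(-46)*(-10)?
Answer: -1029755/23 ≈ -44772.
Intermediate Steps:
Y = -45/23 (Y = -9*(-1/46)*(-10) = (9/46)*(-10) = -45/23 ≈ -1.9565)
W = -1210 (W = -789 - 421 = -1210)
y(-35, -12)*W + Y = 37*(-1210) - 45/23 = -44770 - 45/23 = -1029755/23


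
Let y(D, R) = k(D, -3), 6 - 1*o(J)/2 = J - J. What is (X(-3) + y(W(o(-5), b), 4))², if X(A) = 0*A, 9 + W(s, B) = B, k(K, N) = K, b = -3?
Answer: 144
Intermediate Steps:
o(J) = 12 (o(J) = 12 - 2*(J - J) = 12 - 2*0 = 12 + 0 = 12)
W(s, B) = -9 + B
X(A) = 0
y(D, R) = D
(X(-3) + y(W(o(-5), b), 4))² = (0 + (-9 - 3))² = (0 - 12)² = (-12)² = 144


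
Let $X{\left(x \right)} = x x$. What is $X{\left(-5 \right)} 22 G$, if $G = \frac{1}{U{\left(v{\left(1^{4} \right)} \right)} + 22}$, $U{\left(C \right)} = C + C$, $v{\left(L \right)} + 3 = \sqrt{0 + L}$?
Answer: $\frac{275}{9} \approx 30.556$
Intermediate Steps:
$X{\left(x \right)} = x^{2}$
$v{\left(L \right)} = -3 + \sqrt{L}$ ($v{\left(L \right)} = -3 + \sqrt{0 + L} = -3 + \sqrt{L}$)
$U{\left(C \right)} = 2 C$
$G = \frac{1}{18}$ ($G = \frac{1}{2 \left(-3 + \sqrt{1^{4}}\right) + 22} = \frac{1}{2 \left(-3 + \sqrt{1}\right) + 22} = \frac{1}{2 \left(-3 + 1\right) + 22} = \frac{1}{2 \left(-2\right) + 22} = \frac{1}{-4 + 22} = \frac{1}{18} \approx 0.055556$)
$X{\left(-5 \right)} 22 G = \left(-5\right)^{2} \cdot 22 \cdot \frac{1}{18} = 25 \cdot 22 \cdot \frac{1}{18} = 550 \cdot \frac{1}{18} = \frac{275}{9}$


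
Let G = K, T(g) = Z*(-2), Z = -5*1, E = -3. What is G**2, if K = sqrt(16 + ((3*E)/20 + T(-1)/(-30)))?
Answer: 913/60 ≈ 15.217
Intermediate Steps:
Z = -5
T(g) = 10 (T(g) = -5*(-2) = 10)
K = sqrt(13695)/30 (K = sqrt(16 + ((3*(-3))/20 + 10/(-30))) = sqrt(16 + (-9*1/20 + 10*(-1/30))) = sqrt(16 + (-9/20 - 1/3)) = sqrt(16 - 47/60) = sqrt(913/60) = sqrt(13695)/30 ≈ 3.9009)
G = sqrt(13695)/30 ≈ 3.9009
G**2 = (sqrt(13695)/30)**2 = 913/60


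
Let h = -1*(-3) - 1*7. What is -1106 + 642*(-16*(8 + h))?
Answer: -42194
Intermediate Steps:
h = -4 (h = 3 - 7 = -4)
-1106 + 642*(-16*(8 + h)) = -1106 + 642*(-16*(8 - 4)) = -1106 + 642*(-16*4) = -1106 + 642*(-1*64) = -1106 + 642*(-64) = -1106 - 41088 = -42194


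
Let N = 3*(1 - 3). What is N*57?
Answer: -342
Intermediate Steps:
N = -6 (N = 3*(-2) = -6)
N*57 = -6*57 = -342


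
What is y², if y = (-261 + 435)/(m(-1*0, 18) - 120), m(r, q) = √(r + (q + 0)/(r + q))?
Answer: 30276/14161 ≈ 2.1380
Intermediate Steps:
m(r, q) = √(r + q/(q + r))
y = -174/119 (y = (-261 + 435)/(√((18 + (-1*0)*(18 - 1*0))/(18 - 1*0)) - 120) = 174/(√((18 + 0*(18 + 0))/(18 + 0)) - 120) = 174/(√((18 + 0*18)/18) - 120) = 174/(√((18 + 0)/18) - 120) = 174/(√((1/18)*18) - 120) = 174/(√1 - 120) = 174/(1 - 120) = 174/(-119) = 174*(-1/119) = -174/119 ≈ -1.4622)
y² = (-174/119)² = 30276/14161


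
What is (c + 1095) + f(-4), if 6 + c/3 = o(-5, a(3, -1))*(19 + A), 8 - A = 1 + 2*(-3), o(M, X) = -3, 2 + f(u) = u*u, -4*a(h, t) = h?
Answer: 803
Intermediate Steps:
a(h, t) = -h/4
f(u) = -2 + u**2 (f(u) = -2 + u*u = -2 + u**2)
A = 13 (A = 8 - (1 + 2*(-3)) = 8 - (1 - 6) = 8 - 1*(-5) = 8 + 5 = 13)
c = -306 (c = -18 + 3*(-3*(19 + 13)) = -18 + 3*(-3*32) = -18 + 3*(-96) = -18 - 288 = -306)
(c + 1095) + f(-4) = (-306 + 1095) + (-2 + (-4)**2) = 789 + (-2 + 16) = 789 + 14 = 803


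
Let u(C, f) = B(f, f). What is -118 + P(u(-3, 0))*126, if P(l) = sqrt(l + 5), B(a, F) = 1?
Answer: -118 + 126*sqrt(6) ≈ 190.64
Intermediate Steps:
u(C, f) = 1
P(l) = sqrt(5 + l)
-118 + P(u(-3, 0))*126 = -118 + sqrt(5 + 1)*126 = -118 + sqrt(6)*126 = -118 + 126*sqrt(6)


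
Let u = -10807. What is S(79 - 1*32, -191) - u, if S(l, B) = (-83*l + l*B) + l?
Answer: -2024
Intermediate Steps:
S(l, B) = -82*l + B*l (S(l, B) = (-83*l + B*l) + l = -82*l + B*l)
S(79 - 1*32, -191) - u = (79 - 1*32)*(-82 - 191) - 1*(-10807) = (79 - 32)*(-273) + 10807 = 47*(-273) + 10807 = -12831 + 10807 = -2024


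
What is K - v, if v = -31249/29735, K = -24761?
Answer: -736237086/29735 ≈ -24760.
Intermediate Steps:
v = -31249/29735 (v = -31249*1/29735 = -31249/29735 ≈ -1.0509)
K - v = -24761 - 1*(-31249/29735) = -24761 + 31249/29735 = -736237086/29735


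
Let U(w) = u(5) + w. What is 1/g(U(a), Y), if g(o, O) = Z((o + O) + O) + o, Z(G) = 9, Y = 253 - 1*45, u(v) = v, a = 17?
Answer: 1/31 ≈ 0.032258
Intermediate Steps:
U(w) = 5 + w
Y = 208 (Y = 253 - 45 = 208)
g(o, O) = 9 + o
1/g(U(a), Y) = 1/(9 + (5 + 17)) = 1/(9 + 22) = 1/31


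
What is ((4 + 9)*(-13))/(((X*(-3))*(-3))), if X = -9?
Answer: 169/81 ≈ 2.0864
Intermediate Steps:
((4 + 9)*(-13))/(((X*(-3))*(-3))) = ((4 + 9)*(-13))/((-9*(-3)*(-3))) = (13*(-13))/((27*(-3))) = -169/(-81) = -169*(-1/81) = 169/81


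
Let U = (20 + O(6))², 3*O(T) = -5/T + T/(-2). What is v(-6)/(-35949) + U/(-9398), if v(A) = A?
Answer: -1354807423/36487659816 ≈ -0.037131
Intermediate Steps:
O(T) = -5/(3*T) - T/6 (O(T) = (-5/T + T/(-2))/3 = (-5/T + T*(-½))/3 = (-5/T - T/2)/3 = -5/(3*T) - T/6)
U = 113569/324 (U = (20 + (⅙)*(-10 - 1*6²)/6)² = (20 + (⅙)*(⅙)*(-10 - 1*36))² = (20 + (⅙)*(⅙)*(-10 - 36))² = (20 + (⅙)*(⅙)*(-46))² = (20 - 23/18)² = (337/18)² = 113569/324 ≈ 350.52)
v(-6)/(-35949) + U/(-9398) = -6/(-35949) + (113569/324)/(-9398) = -6*(-1/35949) + (113569/324)*(-1/9398) = 2/11983 - 113569/3044952 = -1354807423/36487659816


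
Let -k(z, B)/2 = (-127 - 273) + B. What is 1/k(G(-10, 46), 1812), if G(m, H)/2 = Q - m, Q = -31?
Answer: -1/2824 ≈ -0.00035411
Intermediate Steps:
G(m, H) = -62 - 2*m (G(m, H) = 2*(-31 - m) = -62 - 2*m)
k(z, B) = 800 - 2*B (k(z, B) = -2*((-127 - 273) + B) = -2*(-400 + B) = 800 - 2*B)
1/k(G(-10, 46), 1812) = 1/(800 - 2*1812) = 1/(800 - 3624) = 1/(-2824) = -1/2824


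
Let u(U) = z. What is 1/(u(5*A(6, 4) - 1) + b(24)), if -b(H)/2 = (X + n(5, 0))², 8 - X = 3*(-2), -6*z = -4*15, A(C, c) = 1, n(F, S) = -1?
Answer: -1/328 ≈ -0.0030488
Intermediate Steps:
z = 10 (z = -(-2)*15/3 = -⅙*(-60) = 10)
X = 14 (X = 8 - 3*(-2) = 8 - 1*(-6) = 8 + 6 = 14)
u(U) = 10
b(H) = -338 (b(H) = -2*(14 - 1)² = -2*13² = -2*169 = -338)
1/(u(5*A(6, 4) - 1) + b(24)) = 1/(10 - 338) = 1/(-328) = -1/328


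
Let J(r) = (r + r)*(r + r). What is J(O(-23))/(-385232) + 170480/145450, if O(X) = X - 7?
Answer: 407192071/350199965 ≈ 1.1627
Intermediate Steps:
O(X) = -7 + X
J(r) = 4*r**2 (J(r) = (2*r)*(2*r) = 4*r**2)
J(O(-23))/(-385232) + 170480/145450 = (4*(-7 - 23)**2)/(-385232) + 170480/145450 = (4*(-30)**2)*(-1/385232) + 170480*(1/145450) = (4*900)*(-1/385232) + 17048/14545 = 3600*(-1/385232) + 17048/14545 = -225/24077 + 17048/14545 = 407192071/350199965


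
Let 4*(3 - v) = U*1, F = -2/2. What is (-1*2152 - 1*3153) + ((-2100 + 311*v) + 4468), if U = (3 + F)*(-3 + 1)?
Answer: -1693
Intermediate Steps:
F = -1 (F = -2*1/2 = -1)
U = -4 (U = (3 - 1)*(-3 + 1) = 2*(-2) = -4)
v = 4 (v = 3 - (-1) = 3 - 1/4*(-4) = 3 + 1 = 4)
(-1*2152 - 1*3153) + ((-2100 + 311*v) + 4468) = (-1*2152 - 1*3153) + ((-2100 + 311*4) + 4468) = (-2152 - 3153) + ((-2100 + 1244) + 4468) = -5305 + (-856 + 4468) = -5305 + 3612 = -1693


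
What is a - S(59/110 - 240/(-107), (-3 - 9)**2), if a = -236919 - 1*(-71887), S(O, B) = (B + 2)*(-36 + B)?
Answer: -180800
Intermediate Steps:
S(O, B) = (-36 + B)*(2 + B) (S(O, B) = (2 + B)*(-36 + B) = (-36 + B)*(2 + B))
a = -165032 (a = -236919 + 71887 = -165032)
a - S(59/110 - 240/(-107), (-3 - 9)**2) = -165032 - (-72 + ((-3 - 9)**2)**2 - 34*(-3 - 9)**2) = -165032 - (-72 + ((-12)**2)**2 - 34*(-12)**2) = -165032 - (-72 + 144**2 - 34*144) = -165032 - (-72 + 20736 - 4896) = -165032 - 1*15768 = -165032 - 15768 = -180800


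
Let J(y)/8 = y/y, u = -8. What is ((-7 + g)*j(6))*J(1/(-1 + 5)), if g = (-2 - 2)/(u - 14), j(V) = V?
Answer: -3600/11 ≈ -327.27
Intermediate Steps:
g = 2/11 (g = (-2 - 2)/(-8 - 14) = -4/(-22) = -4*(-1/22) = 2/11 ≈ 0.18182)
J(y) = 8 (J(y) = 8*(y/y) = 8*1 = 8)
((-7 + g)*j(6))*J(1/(-1 + 5)) = ((-7 + 2/11)*6)*8 = -75/11*6*8 = -450/11*8 = -3600/11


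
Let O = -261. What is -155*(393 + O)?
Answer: -20460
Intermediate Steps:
-155*(393 + O) = -155*(393 - 261) = -155*132 = -20460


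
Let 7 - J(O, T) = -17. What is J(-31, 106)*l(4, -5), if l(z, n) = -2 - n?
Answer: 72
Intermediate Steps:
J(O, T) = 24 (J(O, T) = 7 - 1*(-17) = 7 + 17 = 24)
J(-31, 106)*l(4, -5) = 24*(-2 - 1*(-5)) = 24*(-2 + 5) = 24*3 = 72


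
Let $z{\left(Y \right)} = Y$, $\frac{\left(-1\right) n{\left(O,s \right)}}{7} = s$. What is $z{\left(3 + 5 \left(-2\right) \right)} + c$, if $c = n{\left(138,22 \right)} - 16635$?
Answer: $-16796$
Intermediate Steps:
$n{\left(O,s \right)} = - 7 s$
$c = -16789$ ($c = \left(-7\right) 22 - 16635 = -154 - 16635 = -16789$)
$z{\left(3 + 5 \left(-2\right) \right)} + c = \left(3 + 5 \left(-2\right)\right) - 16789 = \left(3 - 10\right) - 16789 = -7 - 16789 = -16796$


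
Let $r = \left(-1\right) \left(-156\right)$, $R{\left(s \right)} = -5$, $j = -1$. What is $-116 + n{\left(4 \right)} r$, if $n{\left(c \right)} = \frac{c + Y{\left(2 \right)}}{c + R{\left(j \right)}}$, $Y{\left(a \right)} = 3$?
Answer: $-1208$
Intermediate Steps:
$r = 156$
$n{\left(c \right)} = \frac{3 + c}{-5 + c}$ ($n{\left(c \right)} = \frac{c + 3}{c - 5} = \frac{3 + c}{-5 + c}$)
$-116 + n{\left(4 \right)} r = -116 + \frac{3 + 4}{-5 + 4} \cdot 156 = -116 + \frac{1}{-1} \cdot 7 \cdot 156 = -116 + \left(-1\right) 7 \cdot 156 = -116 - 1092 = -1208$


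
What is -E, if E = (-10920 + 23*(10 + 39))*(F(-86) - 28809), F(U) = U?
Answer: -282968735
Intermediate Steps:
E = 282968735 (E = (-10920 + 23*(10 + 39))*(-86 - 28809) = (-10920 + 23*49)*(-28895) = (-10920 + 1127)*(-28895) = -9793*(-28895) = 282968735)
-E = -1*282968735 = -282968735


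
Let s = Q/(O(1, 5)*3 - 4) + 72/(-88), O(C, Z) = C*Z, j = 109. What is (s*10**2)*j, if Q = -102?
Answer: -1209900/11 ≈ -1.0999e+5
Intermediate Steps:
s = -111/11 (s = -102/((1*5)*3 - 4) + 72/(-88) = -102/(5*3 - 4) + 72*(-1/88) = -102/(15 - 4) - 9/11 = -102/11 - 9/11 = -111/11 ≈ -10.091)
(s*10**2)*j = -111/11*10**2*109 = -111/11*100*109 = -11100/11*109 = -1209900/11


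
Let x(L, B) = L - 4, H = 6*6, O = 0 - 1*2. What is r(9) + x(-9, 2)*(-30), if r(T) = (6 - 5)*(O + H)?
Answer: 424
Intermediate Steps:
O = -2 (O = 0 - 2 = -2)
H = 36
r(T) = 34 (r(T) = (6 - 5)*(-2 + 36) = 1*34 = 34)
x(L, B) = -4 + L
r(9) + x(-9, 2)*(-30) = 34 + (-4 - 9)*(-30) = 34 - 13*(-30) = 34 + 390 = 424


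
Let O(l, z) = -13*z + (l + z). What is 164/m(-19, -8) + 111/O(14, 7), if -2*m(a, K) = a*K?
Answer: -4979/1330 ≈ -3.7436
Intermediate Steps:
O(l, z) = l - 12*z
m(a, K) = -K*a/2 (m(a, K) = -a*K/2 = -K*a/2)
164/m(-19, -8) + 111/O(14, 7) = 164/((-½*(-8)*(-19))) + 111/(14 - 12*7) = 164/(-76) + 111/(14 - 84) = 164*(-1/76) + 111/(-70) = -41/19 + 111*(-1/70) = -41/19 - 111/70 = -4979/1330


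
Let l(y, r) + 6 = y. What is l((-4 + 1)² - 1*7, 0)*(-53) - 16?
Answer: 196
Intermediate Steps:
l(y, r) = -6 + y
l((-4 + 1)² - 1*7, 0)*(-53) - 16 = (-6 + ((-4 + 1)² - 1*7))*(-53) - 16 = (-6 + ((-3)² - 7))*(-53) - 16 = (-6 + (9 - 7))*(-53) - 16 = (-6 + 2)*(-53) - 16 = -4*(-53) - 16 = 212 - 16 = 196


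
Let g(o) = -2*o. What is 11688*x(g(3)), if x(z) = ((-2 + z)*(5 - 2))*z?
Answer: 1683072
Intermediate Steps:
x(z) = z*(-6 + 3*z) (x(z) = ((-2 + z)*3)*z = (-6 + 3*z)*z = z*(-6 + 3*z))
11688*x(g(3)) = 11688*(3*(-2*3)*(-2 - 2*3)) = 11688*(3*(-6)*(-2 - 6)) = 11688*(3*(-6)*(-8)) = 11688*144 = 1683072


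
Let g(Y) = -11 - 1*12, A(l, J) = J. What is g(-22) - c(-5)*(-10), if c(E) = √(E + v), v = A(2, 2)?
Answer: -23 + 10*I*√3 ≈ -23.0 + 17.32*I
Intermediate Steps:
g(Y) = -23 (g(Y) = -11 - 12 = -23)
v = 2
c(E) = √(2 + E) (c(E) = √(E + 2) = √(2 + E))
g(-22) - c(-5)*(-10) = -23 - √(2 - 5)*(-10) = -23 - √(-3)*(-10) = -23 - I*√3*(-10) = -23 - (-10)*I*√3 = -23 + 10*I*√3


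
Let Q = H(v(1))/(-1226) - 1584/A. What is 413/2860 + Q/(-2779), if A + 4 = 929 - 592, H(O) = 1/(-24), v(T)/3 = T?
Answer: 316081842749/2163206725680 ≈ 0.14612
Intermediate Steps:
v(T) = 3*T
H(O) = -1/24
A = 333 (A = -4 + (929 - 592) = -4 + 337 = 333)
Q = -5178587/1088688 (Q = -1/24/(-1226) - 1584/333 = -1/24*(-1/1226) - 1584*1/333 = 1/29424 - 176/37 = -5178587/1088688 ≈ -4.7567)
413/2860 + Q/(-2779) = 413/2860 - 5178587/1088688/(-2779) = 413*(1/2860) - 5178587/1088688*(-1/2779) = 413/2860 + 5178587/3025463952 = 316081842749/2163206725680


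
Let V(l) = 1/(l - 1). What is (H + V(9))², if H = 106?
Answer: 720801/64 ≈ 11263.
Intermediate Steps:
V(l) = 1/(-1 + l)
(H + V(9))² = (106 + 1/(-1 + 9))² = (106 + 1/8)² = (106 + ⅛)² = (849/8)² = 720801/64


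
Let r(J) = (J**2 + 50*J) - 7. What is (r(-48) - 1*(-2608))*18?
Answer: 45090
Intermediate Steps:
r(J) = -7 + J**2 + 50*J
(r(-48) - 1*(-2608))*18 = ((-7 + (-48)**2 + 50*(-48)) - 1*(-2608))*18 = ((-7 + 2304 - 2400) + 2608)*18 = (-103 + 2608)*18 = 2505*18 = 45090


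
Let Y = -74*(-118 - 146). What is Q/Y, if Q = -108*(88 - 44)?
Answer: -9/37 ≈ -0.24324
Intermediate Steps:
Q = -4752 (Q = -108*44 = -4752)
Y = 19536 (Y = -74*(-264) = 19536)
Q/Y = -4752/19536 = -4752*1/19536 = -9/37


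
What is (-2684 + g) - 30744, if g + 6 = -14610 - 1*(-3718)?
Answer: -44326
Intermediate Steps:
g = -10898 (g = -6 + (-14610 - 1*(-3718)) = -6 + (-14610 + 3718) = -6 - 10892 = -10898)
(-2684 + g) - 30744 = (-2684 - 10898) - 30744 = -13582 - 30744 = -44326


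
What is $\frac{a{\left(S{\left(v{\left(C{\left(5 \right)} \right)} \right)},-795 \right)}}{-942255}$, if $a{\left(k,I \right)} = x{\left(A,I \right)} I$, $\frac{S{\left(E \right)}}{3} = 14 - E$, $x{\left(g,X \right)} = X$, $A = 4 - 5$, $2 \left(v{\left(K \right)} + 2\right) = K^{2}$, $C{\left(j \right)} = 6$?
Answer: $- \frac{14045}{20939} \approx -0.67076$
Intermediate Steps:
$v{\left(K \right)} = -2 + \frac{K^{2}}{2}$
$A = -1$ ($A = 4 - 5 = -1$)
$S{\left(E \right)} = 42 - 3 E$ ($S{\left(E \right)} = 3 \left(14 - E\right) = 42 - 3 E$)
$a{\left(k,I \right)} = I^{2}$ ($a{\left(k,I \right)} = I I = I^{2}$)
$\frac{a{\left(S{\left(v{\left(C{\left(5 \right)} \right)} \right)},-795 \right)}}{-942255} = \frac{\left(-795\right)^{2}}{-942255} = 632025 \left(- \frac{1}{942255}\right) = - \frac{14045}{20939}$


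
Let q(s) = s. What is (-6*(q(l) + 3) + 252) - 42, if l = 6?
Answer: 156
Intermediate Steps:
(-6*(q(l) + 3) + 252) - 42 = (-6*(6 + 3) + 252) - 42 = (-6*9 + 252) - 42 = (-54 + 252) - 42 = 198 - 42 = 156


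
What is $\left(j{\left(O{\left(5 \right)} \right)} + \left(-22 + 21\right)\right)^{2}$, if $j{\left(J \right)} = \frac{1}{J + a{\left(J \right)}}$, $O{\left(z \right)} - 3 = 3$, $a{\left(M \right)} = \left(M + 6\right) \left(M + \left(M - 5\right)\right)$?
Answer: $\frac{7921}{8100} \approx 0.9779$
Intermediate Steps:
$a{\left(M \right)} = \left(-5 + 2 M\right) \left(6 + M\right)$ ($a{\left(M \right)} = \left(6 + M\right) \left(M + \left(-5 + M\right)\right) = \left(6 + M\right) \left(-5 + 2 M\right) = \left(-5 + 2 M\right) \left(6 + M\right)$)
$O{\left(z \right)} = 6$ ($O{\left(z \right)} = 3 + 3 = 6$)
$j{\left(J \right)} = \frac{1}{-30 + 2 J^{2} + 8 J}$ ($j{\left(J \right)} = \frac{1}{J + \left(-30 + 2 J^{2} + 7 J\right)} = \frac{1}{-30 + 2 J^{2} + 8 J}$)
$\left(j{\left(O{\left(5 \right)} \right)} + \left(-22 + 21\right)\right)^{2} = \left(\frac{1}{2 \left(-15 + 6^{2} + 4 \cdot 6\right)} + \left(-22 + 21\right)\right)^{2} = \left(\frac{1}{2 \left(-15 + 36 + 24\right)} - 1\right)^{2} = \left(\frac{1}{2 \cdot 45} - 1\right)^{2} = \left(\frac{1}{2} \cdot \frac{1}{45} - 1\right)^{2} = \left(\frac{1}{90} - 1\right)^{2} = \left(- \frac{89}{90}\right)^{2} = \frac{7921}{8100}$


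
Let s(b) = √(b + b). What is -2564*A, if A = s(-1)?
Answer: -2564*I*√2 ≈ -3626.0*I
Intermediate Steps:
s(b) = √2*√b (s(b) = √(2*b) = √2*√b)
A = I*√2 (A = √2*√(-1) = √2*I = I*√2 ≈ 1.4142*I)
-2564*A = -2564*I*√2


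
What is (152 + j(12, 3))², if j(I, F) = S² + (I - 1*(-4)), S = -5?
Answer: 37249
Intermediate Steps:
j(I, F) = 29 + I (j(I, F) = (-5)² + (I - 1*(-4)) = 25 + (I + 4) = 25 + (4 + I) = 29 + I)
(152 + j(12, 3))² = (152 + (29 + 12))² = (152 + 41)² = 193² = 37249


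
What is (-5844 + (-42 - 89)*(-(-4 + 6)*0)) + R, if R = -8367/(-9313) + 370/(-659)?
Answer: -35864120305/6137267 ≈ -5843.7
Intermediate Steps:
R = 2068043/6137267 (R = -8367*(-1/9313) + 370*(-1/659) = 8367/9313 - 370/659 = 2068043/6137267 ≈ 0.33696)
(-5844 + (-42 - 89)*(-(-4 + 6)*0)) + R = (-5844 + (-42 - 89)*(-(-4 + 6)*0)) + 2068043/6137267 = (-5844 - 131*(-1*2)*0) + 2068043/6137267 = (-5844 - (-262)*0) + 2068043/6137267 = (-5844 - 131*0) + 2068043/6137267 = (-5844 + 0) + 2068043/6137267 = -5844 + 2068043/6137267 = -35864120305/6137267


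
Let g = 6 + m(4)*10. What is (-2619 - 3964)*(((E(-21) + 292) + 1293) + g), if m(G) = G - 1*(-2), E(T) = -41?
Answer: -10598630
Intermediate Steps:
m(G) = 2 + G (m(G) = G + 2 = 2 + G)
g = 66 (g = 6 + (2 + 4)*10 = 6 + 6*10 = 6 + 60 = 66)
(-2619 - 3964)*(((E(-21) + 292) + 1293) + g) = (-2619 - 3964)*(((-41 + 292) + 1293) + 66) = -6583*((251 + 1293) + 66) = -6583*(1544 + 66) = -6583*1610 = -10598630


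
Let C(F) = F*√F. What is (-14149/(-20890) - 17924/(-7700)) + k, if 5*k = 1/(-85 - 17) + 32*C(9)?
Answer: 36055039894/205087575 ≈ 175.80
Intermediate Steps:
C(F) = F^(3/2)
k = 88127/510 (k = (1/(-85 - 17) + 32*9^(3/2))/5 = (1/(-102) + 32*27)/5 = (-1/102 + 864)/5 = (⅕)*(88127/102) = 88127/510 ≈ 172.80)
(-14149/(-20890) - 17924/(-7700)) + k = (-14149/(-20890) - 17924/(-7700)) + 88127/510 = (-14149*(-1/20890) - 17924*(-1/7700)) + 88127/510 = (14149/20890 + 4481/1925) + 88127/510 = 24168983/8042650 + 88127/510 = 36055039894/205087575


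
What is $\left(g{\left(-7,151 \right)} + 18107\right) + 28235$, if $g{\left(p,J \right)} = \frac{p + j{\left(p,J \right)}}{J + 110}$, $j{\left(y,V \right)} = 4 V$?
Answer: $\frac{4031953}{87} \approx 46344.0$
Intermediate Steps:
$g{\left(p,J \right)} = \frac{p + 4 J}{110 + J}$ ($g{\left(p,J \right)} = \frac{p + 4 J}{J + 110} = \frac{p + 4 J}{110 + J}$)
$\left(g{\left(-7,151 \right)} + 18107\right) + 28235 = \left(\frac{-7 + 4 \cdot 151}{110 + 151} + 18107\right) + 28235 = \left(\frac{-7 + 604}{261} + 18107\right) + 28235 = \left(\frac{1}{261} \cdot 597 + 18107\right) + 28235 = \left(\frac{199}{87} + 18107\right) + 28235 = \frac{1575508}{87} + 28235 = \frac{4031953}{87}$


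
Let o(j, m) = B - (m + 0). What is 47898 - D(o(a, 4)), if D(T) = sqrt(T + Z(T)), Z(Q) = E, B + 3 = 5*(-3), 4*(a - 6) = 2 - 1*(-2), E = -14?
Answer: 47898 - 6*I ≈ 47898.0 - 6.0*I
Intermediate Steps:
a = 7 (a = 6 + (2 - 1*(-2))/4 = 6 + (2 + 2)/4 = 6 + (1/4)*4 = 6 + 1 = 7)
B = -18 (B = -3 + 5*(-3) = -3 - 15 = -18)
Z(Q) = -14
o(j, m) = -18 - m (o(j, m) = -18 - (m + 0) = -18 - m)
D(T) = sqrt(-14 + T) (D(T) = sqrt(T - 14) = sqrt(-14 + T))
47898 - D(o(a, 4)) = 47898 - sqrt(-14 + (-18 - 1*4)) = 47898 - sqrt(-14 + (-18 - 4)) = 47898 - sqrt(-14 - 22) = 47898 - sqrt(-36) = 47898 - 6*I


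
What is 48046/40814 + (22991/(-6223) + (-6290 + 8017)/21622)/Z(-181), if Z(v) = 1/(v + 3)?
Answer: 884962185370282/1372918739171 ≈ 644.58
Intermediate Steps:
Z(v) = 1/(3 + v)
48046/40814 + (22991/(-6223) + (-6290 + 8017)/21622)/Z(-181) = 48046/40814 + (22991/(-6223) + (-6290 + 8017)/21622)/(1/(3 - 181)) = 48046*(1/40814) + (22991*(-1/6223) + 1727*(1/21622))/(1/(-178)) = 24023/20407 + (-22991/6223 + 1727/21622)/(-1/178) = 24023/20407 - 486364281/134553706*(-178) = 24023/20407 + 43286421009/67276853 = 884962185370282/1372918739171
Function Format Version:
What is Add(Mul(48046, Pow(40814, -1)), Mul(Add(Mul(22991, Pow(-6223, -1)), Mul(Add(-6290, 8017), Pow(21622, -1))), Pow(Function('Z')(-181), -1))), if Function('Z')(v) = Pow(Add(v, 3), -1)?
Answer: Rational(884962185370282, 1372918739171) ≈ 644.58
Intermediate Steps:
Function('Z')(v) = Pow(Add(3, v), -1)
Add(Mul(48046, Pow(40814, -1)), Mul(Add(Mul(22991, Pow(-6223, -1)), Mul(Add(-6290, 8017), Pow(21622, -1))), Pow(Function('Z')(-181), -1))) = Add(Mul(48046, Pow(40814, -1)), Mul(Add(Mul(22991, Pow(-6223, -1)), Mul(Add(-6290, 8017), Pow(21622, -1))), Pow(Pow(Add(3, -181), -1), -1))) = Add(Mul(48046, Rational(1, 40814)), Mul(Add(Mul(22991, Rational(-1, 6223)), Mul(1727, Rational(1, 21622))), Pow(Pow(-178, -1), -1))) = Add(Rational(24023, 20407), Mul(Add(Rational(-22991, 6223), Rational(1727, 21622)), Pow(Rational(-1, 178), -1))) = Add(Rational(24023, 20407), Mul(Rational(-486364281, 134553706), -178)) = Add(Rational(24023, 20407), Rational(43286421009, 67276853)) = Rational(884962185370282, 1372918739171)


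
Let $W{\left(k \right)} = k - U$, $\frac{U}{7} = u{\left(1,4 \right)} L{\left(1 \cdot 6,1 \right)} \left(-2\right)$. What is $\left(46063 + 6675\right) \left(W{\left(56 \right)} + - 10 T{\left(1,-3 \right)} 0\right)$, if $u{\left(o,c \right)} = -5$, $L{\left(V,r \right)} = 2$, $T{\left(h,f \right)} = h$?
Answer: $-4429992$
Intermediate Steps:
$U = 140$ ($U = 7 \left(-5\right) 2 \left(-2\right) = 7 \left(\left(-10\right) \left(-2\right)\right) = 7 \cdot 20 = 140$)
$W{\left(k \right)} = -140 + k$ ($W{\left(k \right)} = k - 140 = -140 + k$)
$\left(46063 + 6675\right) \left(W{\left(56 \right)} + - 10 T{\left(1,-3 \right)} 0\right) = \left(46063 + 6675\right) \left(\left(-140 + 56\right) + \left(-10\right) 1 \cdot 0\right) = 52738 \left(-84 - 0\right) = 52738 \left(-84 + 0\right) = 52738 \left(-84\right) = -4429992$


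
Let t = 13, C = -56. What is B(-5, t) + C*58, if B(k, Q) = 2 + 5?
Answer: -3241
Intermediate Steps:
B(k, Q) = 7
B(-5, t) + C*58 = 7 - 56*58 = 7 - 3248 = -3241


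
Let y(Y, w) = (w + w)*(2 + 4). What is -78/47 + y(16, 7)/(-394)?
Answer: -17340/9259 ≈ -1.8728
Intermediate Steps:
y(Y, w) = 12*w (y(Y, w) = (2*w)*6 = 12*w)
-78/47 + y(16, 7)/(-394) = -78/47 + (12*7)/(-394) = -78*1/47 + 84*(-1/394) = -78/47 - 42/197 = -17340/9259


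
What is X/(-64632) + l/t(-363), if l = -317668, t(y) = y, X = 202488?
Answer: 852417293/977559 ≈ 871.99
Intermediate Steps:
X/(-64632) + l/t(-363) = 202488/(-64632) - 317668/(-363) = 202488*(-1/64632) - 317668*(-1/363) = -8437/2693 + 317668/363 = 852417293/977559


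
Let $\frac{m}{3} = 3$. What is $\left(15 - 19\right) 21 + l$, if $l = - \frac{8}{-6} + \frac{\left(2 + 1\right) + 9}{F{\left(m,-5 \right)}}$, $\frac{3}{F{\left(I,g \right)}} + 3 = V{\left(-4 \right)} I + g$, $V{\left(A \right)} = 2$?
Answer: $- \frac{128}{3} \approx -42.667$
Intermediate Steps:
$m = 9$ ($m = 3 \cdot 3 = 9$)
$F{\left(I,g \right)} = \frac{3}{-3 + g + 2 I}$ ($F{\left(I,g \right)} = \frac{3}{-3 + \left(2 I + g\right)} = \frac{3}{-3 + \left(g + 2 I\right)} = \frac{3}{-3 + g + 2 I}$)
$l = \frac{124}{3}$ ($l = - \frac{8}{-6} + \frac{\left(2 + 1\right) + 9}{3 \frac{1}{-3 - 5 + 2 \cdot 9}} = \left(-8\right) \left(- \frac{1}{6}\right) + \frac{3 + 9}{3 \frac{1}{-3 - 5 + 18}} = \frac{4}{3} + \frac{12}{3 \cdot \frac{1}{10}} = \frac{4}{3} + \frac{12}{\frac{3}{10}} = \frac{4}{3} + 12 \cdot \frac{10}{3} = \frac{4}{3} + 40 = \frac{124}{3} \approx 41.333$)
$\left(15 - 19\right) 21 + l = \left(15 - 19\right) 21 + \frac{124}{3} = \left(-4\right) 21 + \frac{124}{3} = -84 + \frac{124}{3} = - \frac{128}{3}$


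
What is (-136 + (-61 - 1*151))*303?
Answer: -105444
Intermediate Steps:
(-136 + (-61 - 1*151))*303 = (-136 + (-61 - 151))*303 = (-136 - 212)*303 = -348*303 = -105444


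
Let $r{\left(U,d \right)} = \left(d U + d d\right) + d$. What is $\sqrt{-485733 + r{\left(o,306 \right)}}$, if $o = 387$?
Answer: $i \sqrt{273369} \approx 522.85 i$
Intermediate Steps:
$r{\left(U,d \right)} = d + d^{2} + U d$ ($r{\left(U,d \right)} = \left(U d + d^{2}\right) + d = \left(d^{2} + U d\right) + d = d + d^{2} + U d$)
$\sqrt{-485733 + r{\left(o,306 \right)}} = \sqrt{-485733 + 306 \left(1 + 387 + 306\right)} = \sqrt{-485733 + 306 \cdot 694} = \sqrt{-485733 + 212364} = \sqrt{-273369} = i \sqrt{273369}$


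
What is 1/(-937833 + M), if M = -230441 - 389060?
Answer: -1/1557334 ≈ -6.4212e-7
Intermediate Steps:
M = -619501
1/(-937833 + M) = 1/(-937833 - 619501) = 1/(-1557334) = -1/1557334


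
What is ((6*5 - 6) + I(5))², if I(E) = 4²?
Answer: 1600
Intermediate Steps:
I(E) = 16
((6*5 - 6) + I(5))² = ((6*5 - 6) + 16)² = ((30 - 6) + 16)² = (24 + 16)² = 40² = 1600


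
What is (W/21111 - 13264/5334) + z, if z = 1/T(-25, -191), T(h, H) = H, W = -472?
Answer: -9012765151/3584626689 ≈ -2.5143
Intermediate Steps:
z = -1/191 (z = 1/(-191) = -1/191 ≈ -0.0052356)
(W/21111 - 13264/5334) + z = (-472/21111 - 13264/5334) - 1/191 = (-472*1/21111 - 13264*1/5334) - 1/191 = (-472/21111 - 6632/2667) - 1/191 = -47088992/18767679 - 1/191 = -9012765151/3584626689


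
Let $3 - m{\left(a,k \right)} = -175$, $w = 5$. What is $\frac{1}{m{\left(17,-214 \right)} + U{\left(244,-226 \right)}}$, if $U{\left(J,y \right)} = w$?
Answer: $\frac{1}{183} \approx 0.0054645$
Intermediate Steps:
$m{\left(a,k \right)} = 178$ ($m{\left(a,k \right)} = 3 - -175 = 3 + 175 = 178$)
$U{\left(J,y \right)} = 5$
$\frac{1}{m{\left(17,-214 \right)} + U{\left(244,-226 \right)}} = \frac{1}{178 + 5} = \frac{1}{183}$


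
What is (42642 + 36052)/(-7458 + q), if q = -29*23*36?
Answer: -39347/15735 ≈ -2.5006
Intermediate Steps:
q = -24012 (q = -667*36 = -24012)
(42642 + 36052)/(-7458 + q) = (42642 + 36052)/(-7458 - 24012) = 78694/(-31470) = 78694*(-1/31470) = -39347/15735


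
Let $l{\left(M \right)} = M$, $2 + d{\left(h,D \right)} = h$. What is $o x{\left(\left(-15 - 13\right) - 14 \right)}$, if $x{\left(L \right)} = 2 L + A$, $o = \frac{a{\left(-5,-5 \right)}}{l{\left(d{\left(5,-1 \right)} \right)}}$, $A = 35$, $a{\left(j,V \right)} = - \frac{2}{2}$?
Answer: $\frac{49}{3} \approx 16.333$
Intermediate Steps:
$d{\left(h,D \right)} = -2 + h$
$a{\left(j,V \right)} = -1$ ($a{\left(j,V \right)} = \left(-2\right) \frac{1}{2} = -1$)
$o = - \frac{1}{3}$ ($o = - \frac{1}{-2 + 5} = - \frac{1}{3} \approx -0.33333$)
$x{\left(L \right)} = 35 + 2 L$ ($x{\left(L \right)} = 2 L + 35 = 35 + 2 L$)
$o x{\left(\left(-15 - 13\right) - 14 \right)} = - \frac{35 + 2 \left(\left(-15 - 13\right) - 14\right)}{3} = - \frac{35 + 2 \left(-28 - 14\right)}{3} = - \frac{35 + 2 \left(-42\right)}{3} = - \frac{35 - 84}{3} = \left(- \frac{1}{3}\right) \left(-49\right) = \frac{49}{3}$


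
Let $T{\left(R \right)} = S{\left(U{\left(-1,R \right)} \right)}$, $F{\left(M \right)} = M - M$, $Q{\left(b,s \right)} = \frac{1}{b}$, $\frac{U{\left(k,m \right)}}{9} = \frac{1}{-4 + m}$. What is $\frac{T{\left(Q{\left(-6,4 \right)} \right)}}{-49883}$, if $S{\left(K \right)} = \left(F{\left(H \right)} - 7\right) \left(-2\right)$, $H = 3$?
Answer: $- \frac{14}{49883} \approx -0.00028066$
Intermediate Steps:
$U{\left(k,m \right)} = \frac{9}{-4 + m}$
$F{\left(M \right)} = 0$
$S{\left(K \right)} = 14$ ($S{\left(K \right)} = \left(0 - 7\right) \left(-2\right) = \left(-7\right) \left(-2\right) = 14$)
$T{\left(R \right)} = 14$
$\frac{T{\left(Q{\left(-6,4 \right)} \right)}}{-49883} = \frac{14}{-49883} = 14 \left(- \frac{1}{49883}\right) = - \frac{14}{49883}$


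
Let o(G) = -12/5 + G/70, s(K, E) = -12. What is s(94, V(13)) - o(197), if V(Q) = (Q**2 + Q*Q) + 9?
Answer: -869/70 ≈ -12.414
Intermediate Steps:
V(Q) = 9 + 2*Q**2 (V(Q) = (Q**2 + Q**2) + 9 = 2*Q**2 + 9 = 9 + 2*Q**2)
o(G) = -12/5 + G/70 (o(G) = -12*1/5 + G*(1/70) = -12/5 + G/70)
s(94, V(13)) - o(197) = -12 - (-12/5 + (1/70)*197) = -12 - (-12/5 + 197/70) = -12 - 1*29/70 = -12 - 29/70 = -869/70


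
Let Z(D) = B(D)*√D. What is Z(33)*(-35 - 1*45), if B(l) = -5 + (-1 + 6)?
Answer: 0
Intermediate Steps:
B(l) = 0 (B(l) = -5 + 5 = 0)
Z(D) = 0 (Z(D) = 0*√D = 0)
Z(33)*(-35 - 1*45) = 0*(-35 - 1*45) = 0*(-35 - 45) = 0*(-80) = 0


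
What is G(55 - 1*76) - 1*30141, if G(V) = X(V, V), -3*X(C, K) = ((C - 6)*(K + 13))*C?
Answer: -28629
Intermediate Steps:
X(C, K) = -C*(-6 + C)*(13 + K)/3 (X(C, K) = -(C - 6)*(K + 13)*C/3 = -(-6 + C)*(13 + K)*C/3 = -C*(-6 + C)*(13 + K)/3)
G(V) = V*(78 - V**2 - 7*V)/3 (G(V) = V*(78 - 13*V + 6*V - V*V)/3 = V*(78 - 13*V + 6*V - V**2)/3 = V*(78 - V**2 - 7*V)/3)
G(55 - 1*76) - 1*30141 = (55 - 1*76)*(78 - (55 - 1*76)**2 - 7*(55 - 1*76))/3 - 1*30141 = (55 - 76)*(78 - (55 - 76)**2 - 7*(55 - 76))/3 - 30141 = (1/3)*(-21)*(78 - 1*(-21)**2 - 7*(-21)) - 30141 = (1/3)*(-21)*(78 - 1*441 + 147) - 30141 = (1/3)*(-21)*(78 - 441 + 147) - 30141 = (1/3)*(-21)*(-216) - 30141 = 1512 - 30141 = -28629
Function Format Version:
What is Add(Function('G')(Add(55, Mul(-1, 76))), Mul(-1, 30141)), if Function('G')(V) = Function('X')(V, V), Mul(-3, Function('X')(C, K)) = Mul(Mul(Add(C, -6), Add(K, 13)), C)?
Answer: -28629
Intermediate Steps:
Function('X')(C, K) = Mul(Rational(-1, 3), C, Add(-6, C), Add(13, K)) (Function('X')(C, K) = Mul(Rational(-1, 3), Mul(Mul(Add(C, -6), Add(K, 13)), C)) = Mul(Rational(-1, 3), Mul(Mul(Add(-6, C), Add(13, K)), C)) = Mul(Rational(-1, 3), Mul(C, Add(-6, C), Add(13, K))) = Mul(Rational(-1, 3), C, Add(-6, C), Add(13, K)))
Function('G')(V) = Mul(Rational(1, 3), V, Add(78, Mul(-1, Pow(V, 2)), Mul(-7, V))) (Function('G')(V) = Mul(Rational(1, 3), V, Add(78, Mul(-13, V), Mul(6, V), Mul(-1, V, V))) = Mul(Rational(1, 3), V, Add(78, Mul(-13, V), Mul(6, V), Mul(-1, Pow(V, 2)))) = Mul(Rational(1, 3), V, Add(78, Mul(-1, Pow(V, 2)), Mul(-7, V))))
Add(Function('G')(Add(55, Mul(-1, 76))), Mul(-1, 30141)) = Add(Mul(Rational(1, 3), Add(55, Mul(-1, 76)), Add(78, Mul(-1, Pow(Add(55, Mul(-1, 76)), 2)), Mul(-7, Add(55, Mul(-1, 76))))), Mul(-1, 30141)) = Add(Mul(Rational(1, 3), Add(55, -76), Add(78, Mul(-1, Pow(Add(55, -76), 2)), Mul(-7, Add(55, -76)))), -30141) = Add(Mul(Rational(1, 3), -21, Add(78, Mul(-1, Pow(-21, 2)), Mul(-7, -21))), -30141) = Add(Mul(Rational(1, 3), -21, Add(78, Mul(-1, 441), 147)), -30141) = Add(Mul(Rational(1, 3), -21, Add(78, -441, 147)), -30141) = Add(Mul(Rational(1, 3), -21, -216), -30141) = Add(1512, -30141) = -28629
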